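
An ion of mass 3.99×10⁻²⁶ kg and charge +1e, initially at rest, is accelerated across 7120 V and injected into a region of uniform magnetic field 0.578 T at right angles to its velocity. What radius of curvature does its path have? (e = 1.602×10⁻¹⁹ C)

r ≈ 0.103 m

Acceleration: |q|V = ½mv² ⇒ v = √(2|q|V/m) = √(2·1.602×10⁻¹⁹·7120/3.99×10⁻²⁶) ≈ 2.391×10⁵ m/s.
In the field: r = mv/(|q|B) = (3.99×10⁻²⁶)(2.391×10⁵)/((1.602×10⁻¹⁹)(0.578)) ≈ 0.103 m.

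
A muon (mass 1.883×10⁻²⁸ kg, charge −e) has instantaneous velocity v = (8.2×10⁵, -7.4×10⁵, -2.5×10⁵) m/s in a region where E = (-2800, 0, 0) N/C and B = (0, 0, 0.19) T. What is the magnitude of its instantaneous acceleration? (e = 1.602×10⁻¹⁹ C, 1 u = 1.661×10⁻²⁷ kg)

|a| ≈ 1.80×10¹⁴ m/s²

v×B = (-1.41×10⁵, -1.56×10⁵, 0) N/C.
E + v×B = (-1.43×10⁵, -1.56×10⁵, 0) N/C.
F = q(E + v×B) = (−1.602×10⁻¹⁹ C)·(-1.43×10⁵, -1.56×10⁵, 0) = (2.30×10⁻¹⁴, 2.50×10⁻¹⁴, 0) N.
|a| = |F|/m = 3.392×10⁻¹⁴/1.883×10⁻²⁸ ≈ 1.80×10¹⁴ m/s².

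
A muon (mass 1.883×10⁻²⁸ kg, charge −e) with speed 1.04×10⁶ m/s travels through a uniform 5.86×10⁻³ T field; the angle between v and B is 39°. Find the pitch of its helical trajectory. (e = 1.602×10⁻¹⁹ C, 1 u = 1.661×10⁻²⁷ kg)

v∥ = v cosθ = 1.04×10⁶·cos39° ≈ 8.082×10⁵ m/s.
T = 2πm/(|q|B) = 2π(1.883×10⁻²⁸)/((1.602×10⁻¹⁹)(5.86×10⁻³)) ≈ 1.260×10⁻⁶ s.
pitch = v∥ T = (8.082×10⁵)(1.260×10⁻⁶) ≈ 1.02 m.

p ≈ 1.02 m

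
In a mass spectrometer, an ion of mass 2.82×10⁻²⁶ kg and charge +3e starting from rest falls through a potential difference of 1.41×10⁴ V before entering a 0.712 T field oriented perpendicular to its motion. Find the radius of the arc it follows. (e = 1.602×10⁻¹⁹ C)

r ≈ 0.0571 m

Acceleration: |q|V = ½mv² ⇒ v = √(2|q|V/m) = √(2·4.806×10⁻¹⁹·1.41×10⁴/2.82×10⁻²⁶) ≈ 6.933×10⁵ m/s.
In the field: r = mv/(|q|B) = (2.82×10⁻²⁶)(6.933×10⁵)/((4.806×10⁻¹⁹)(0.712)) ≈ 0.0571 m.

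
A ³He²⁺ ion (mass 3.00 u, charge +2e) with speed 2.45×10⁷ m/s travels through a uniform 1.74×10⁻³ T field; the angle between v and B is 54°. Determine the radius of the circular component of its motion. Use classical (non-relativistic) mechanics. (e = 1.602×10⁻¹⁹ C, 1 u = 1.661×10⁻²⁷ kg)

r ≈ 177 m

v⊥ = v sinθ = 2.45×10⁷·sin54° ≈ 1.982×10⁷ m/s.
r = m v⊥/(|q|B) = (4.983×10⁻²⁷)(1.982×10⁷)/((3.204×10⁻¹⁹)(1.74×10⁻³)) ≈ 177 m.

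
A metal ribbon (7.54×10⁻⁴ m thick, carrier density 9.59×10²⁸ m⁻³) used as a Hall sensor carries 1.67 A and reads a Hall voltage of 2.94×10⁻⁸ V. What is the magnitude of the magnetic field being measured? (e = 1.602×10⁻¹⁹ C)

B ≈ 0.204 T

From V_H = IB/(n e t), B = V_H n e t / I.
B = (2.94×10⁻⁸)(9.59×10²⁸)(1.602×10⁻¹⁹)(7.54×10⁻⁴)/1.67 ≈ 0.204 T.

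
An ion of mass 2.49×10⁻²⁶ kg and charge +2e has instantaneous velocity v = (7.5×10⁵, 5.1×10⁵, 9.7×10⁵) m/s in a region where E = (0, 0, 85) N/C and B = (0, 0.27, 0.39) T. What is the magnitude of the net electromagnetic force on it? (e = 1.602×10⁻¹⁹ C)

|F| ≈ 1.16×10⁻¹³ N

v×B = (-6.30×10⁴, -2.92×10⁵, 2.02×10⁵) N/C.
E + v×B = (-6.30×10⁴, -2.92×10⁵, 2.03×10⁵) N/C.
F = q(E + v×B) = (3.204×10⁻¹⁹ C)·(-6.30×10⁴, -2.92×10⁵, 2.03×10⁵) = (-2.02×10⁻¹⁴, -9.37×10⁻¹⁴, 6.49×10⁻¹⁴) N.
|F| = 1.16×10⁻¹³ N.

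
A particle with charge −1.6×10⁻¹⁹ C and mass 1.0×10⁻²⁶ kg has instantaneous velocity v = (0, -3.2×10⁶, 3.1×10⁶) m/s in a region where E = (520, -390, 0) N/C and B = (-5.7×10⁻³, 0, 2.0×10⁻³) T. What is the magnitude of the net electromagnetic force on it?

v×B = (-6400, -1.77×10⁴, -1.82×10⁴) N/C.
E + v×B = (-5880, -1.81×10⁴, -1.82×10⁴) N/C.
F = q(E + v×B) = (−1.6×10⁻¹⁹ C)·(-5880, -1.81×10⁴, -1.82×10⁴) = (9.41×10⁻¹⁶, 2.89×10⁻¹⁵, 2.92×10⁻¹⁵) N.
|F| = 4.21×10⁻¹⁵ N.

|F| ≈ 4.21×10⁻¹⁵ N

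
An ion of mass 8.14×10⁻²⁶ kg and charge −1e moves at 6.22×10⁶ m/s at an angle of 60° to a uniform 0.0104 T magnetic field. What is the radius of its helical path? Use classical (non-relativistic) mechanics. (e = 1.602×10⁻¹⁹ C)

r ≈ 263 m

v⊥ = v sinθ = 6.22×10⁶·sin60° ≈ 5.387×10⁶ m/s.
r = m v⊥/(|q|B) = (8.14×10⁻²⁶)(5.387×10⁶)/((1.602×10⁻¹⁹)(0.0104)) ≈ 263 m.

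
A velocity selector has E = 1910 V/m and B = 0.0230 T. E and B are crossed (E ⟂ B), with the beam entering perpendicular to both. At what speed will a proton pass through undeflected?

v = 8.30×10⁴ m/s

Straight-line motion ⇒ electric and magnetic forces cancel, so E = vB.
v = E/B = 1910/0.0230 = 8.30×10⁴ m/s.
The result is independent of the particle's charge and mass.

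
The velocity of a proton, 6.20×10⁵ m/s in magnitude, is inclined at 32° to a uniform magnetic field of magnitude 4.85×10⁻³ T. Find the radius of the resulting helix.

r ≈ 0.707 m

v⊥ = v sinθ = 6.20×10⁵·sin32° ≈ 3.285×10⁵ m/s.
r = m v⊥/(|q|B) = (1.673×10⁻²⁷)(3.285×10⁵)/((1.602×10⁻¹⁹)(4.85×10⁻³)) ≈ 0.707 m.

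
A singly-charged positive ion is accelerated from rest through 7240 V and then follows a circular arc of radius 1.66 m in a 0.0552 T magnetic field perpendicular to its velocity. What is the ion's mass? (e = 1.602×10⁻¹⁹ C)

m ≈ 9.29×10⁻²⁶ kg

Combine |q|V = ½mv² and r = mv/(|q|B): eliminate v to get m = qB²r²/(2V).
m = (1.602×10⁻¹⁹)(0.0552)²(1.66)²/(2·7240) ≈ 9.29×10⁻²⁶ kg.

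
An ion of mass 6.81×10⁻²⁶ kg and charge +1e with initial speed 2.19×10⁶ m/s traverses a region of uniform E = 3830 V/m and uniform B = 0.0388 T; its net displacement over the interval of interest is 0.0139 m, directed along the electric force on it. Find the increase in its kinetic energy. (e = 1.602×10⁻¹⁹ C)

ΔKE ≈ 8.53×10⁻¹⁸ J

The magnetic force is always ⟂ v and does no work; only the electric force changes KE.
ΔKE = F_E · d = |q|E d = (1.602×10⁻¹⁹)(3830)(0.0139) ≈ 8.53×10⁻¹⁸ J.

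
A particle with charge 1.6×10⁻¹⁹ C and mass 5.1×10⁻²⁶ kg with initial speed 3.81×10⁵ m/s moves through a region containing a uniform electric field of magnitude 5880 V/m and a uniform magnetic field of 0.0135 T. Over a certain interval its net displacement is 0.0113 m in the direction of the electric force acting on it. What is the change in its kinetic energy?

The magnetic force is always ⟂ v and does no work; only the electric force changes KE.
ΔKE = F_E · d = |q|E d = (1.6×10⁻¹⁹)(5880)(0.0113) ≈ 1.06×10⁻¹⁷ J.

ΔKE ≈ 1.06×10⁻¹⁷ J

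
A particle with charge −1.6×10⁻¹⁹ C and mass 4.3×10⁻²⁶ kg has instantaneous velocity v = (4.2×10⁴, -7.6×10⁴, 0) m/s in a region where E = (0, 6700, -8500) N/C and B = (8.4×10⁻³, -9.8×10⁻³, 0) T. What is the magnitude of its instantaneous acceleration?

v×B = (0, 0, 227) N/C.
E + v×B = (0, 6700, -8270) N/C.
F = q(E + v×B) = (−1.6×10⁻¹⁹ C)·(0, 6700, -8270) = (0, -1.07×10⁻¹⁵, 1.32×10⁻¹⁵) N.
|a| = |F|/m = 1.703×10⁻¹⁵/4.3×10⁻²⁶ ≈ 3.96×10¹⁰ m/s².

|a| ≈ 3.96×10¹⁰ m/s²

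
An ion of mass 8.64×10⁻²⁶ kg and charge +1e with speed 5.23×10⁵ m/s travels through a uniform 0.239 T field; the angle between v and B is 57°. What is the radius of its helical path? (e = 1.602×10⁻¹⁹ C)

v⊥ = v sinθ = 5.23×10⁵·sin57° ≈ 4.386×10⁵ m/s.
r = m v⊥/(|q|B) = (8.64×10⁻²⁶)(4.386×10⁵)/((1.602×10⁻¹⁹)(0.239)) ≈ 0.990 m.

r ≈ 0.990 m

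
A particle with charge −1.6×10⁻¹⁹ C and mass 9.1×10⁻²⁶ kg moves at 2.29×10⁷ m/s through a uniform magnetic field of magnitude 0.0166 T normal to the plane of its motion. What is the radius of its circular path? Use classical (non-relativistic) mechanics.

The magnetic force provides the centripetal force: |q|vB = mv²/r.
r = mv/(|q|B) = (9.1×10⁻²⁶)(2.29×10⁷)/((1.6×10⁻¹⁹)(0.0166)) ≈ 785 m.

r ≈ 785 m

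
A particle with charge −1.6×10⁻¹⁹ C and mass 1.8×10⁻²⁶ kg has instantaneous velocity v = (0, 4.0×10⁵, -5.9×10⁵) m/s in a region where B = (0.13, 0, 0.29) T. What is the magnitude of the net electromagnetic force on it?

|F| ≈ 2.38×10⁻¹⁴ N

v×B = (1.16×10⁵, -7.67×10⁴, -5.20×10⁴) N/C.
F = q v×B = (−1.6×10⁻¹⁹ C)·(1.16×10⁵, -7.67×10⁴, -5.20×10⁴) = (-1.86×10⁻¹⁴, 1.23×10⁻¹⁴, 8.32×10⁻¹⁵) N.
|F| = 2.38×10⁻¹⁴ N.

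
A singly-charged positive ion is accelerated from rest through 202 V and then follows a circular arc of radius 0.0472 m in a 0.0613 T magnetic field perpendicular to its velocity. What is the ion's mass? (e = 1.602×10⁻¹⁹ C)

m ≈ 3.32×10⁻²⁷ kg

Combine |q|V = ½mv² and r = mv/(|q|B): eliminate v to get m = qB²r²/(2V).
m = (1.602×10⁻¹⁹)(0.0613)²(0.0472)²/(2·202) ≈ 3.32×10⁻²⁷ kg.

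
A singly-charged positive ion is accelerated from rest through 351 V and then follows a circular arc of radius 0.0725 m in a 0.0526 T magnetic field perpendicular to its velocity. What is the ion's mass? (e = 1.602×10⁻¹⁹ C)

m ≈ 3.32×10⁻²⁷ kg

Combine |q|V = ½mv² and r = mv/(|q|B): eliminate v to get m = qB²r²/(2V).
m = (1.602×10⁻¹⁹)(0.0526)²(0.0725)²/(2·351) ≈ 3.32×10⁻²⁷ kg.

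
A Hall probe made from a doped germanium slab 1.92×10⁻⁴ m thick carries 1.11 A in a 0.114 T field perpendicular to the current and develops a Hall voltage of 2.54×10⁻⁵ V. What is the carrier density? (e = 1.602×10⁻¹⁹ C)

n ≈ 1.62×10²⁶ m⁻³

From V_H = IB/(n e t), n = IB/(V_H e t).
n = (1.11)(0.114)/((2.54×10⁻⁵)(1.602×10⁻¹⁹)(1.92×10⁻⁴)) ≈ 1.62×10²⁶ m⁻³.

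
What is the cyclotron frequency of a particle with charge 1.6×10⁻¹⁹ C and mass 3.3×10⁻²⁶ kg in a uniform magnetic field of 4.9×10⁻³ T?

f ≈ 3800 Hz

f = |q|B/(2πm).
f = (1.6×10⁻¹⁹)(4.9×10⁻³)/(2π·3.3×10⁻²⁶) ≈ 3800 Hz.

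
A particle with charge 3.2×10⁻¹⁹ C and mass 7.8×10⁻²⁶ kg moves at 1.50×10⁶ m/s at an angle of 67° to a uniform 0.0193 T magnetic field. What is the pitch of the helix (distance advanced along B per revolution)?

p ≈ 46.5 m

v∥ = v cosθ = 1.50×10⁶·cos67° ≈ 5.861×10⁵ m/s.
T = 2πm/(|q|B) = 2π(7.8×10⁻²⁶)/((3.2×10⁻¹⁹)(0.0193)) ≈ 7.935×10⁻⁵ s.
pitch = v∥ T = (5.861×10⁵)(7.935×10⁻⁵) ≈ 46.5 m.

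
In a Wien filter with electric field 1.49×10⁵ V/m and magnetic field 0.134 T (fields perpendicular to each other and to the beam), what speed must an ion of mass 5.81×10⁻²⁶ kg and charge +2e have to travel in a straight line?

For undeflected motion the electric and magnetic forces balance: qE = qvB.
v = E/B = 1.49×10⁵/0.134 = 1.11×10⁶ m/s.
The result is independent of the particle's charge and mass.

v = 1.11×10⁶ m/s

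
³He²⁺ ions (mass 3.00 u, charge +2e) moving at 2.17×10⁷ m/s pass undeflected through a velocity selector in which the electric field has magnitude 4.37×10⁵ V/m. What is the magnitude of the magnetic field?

Balance of forces in the selector: qE = qvB ⇒ B = E/v.
B = 4.37×10⁵/2.17×10⁷ = 0.0201 T.

B = 0.0201 T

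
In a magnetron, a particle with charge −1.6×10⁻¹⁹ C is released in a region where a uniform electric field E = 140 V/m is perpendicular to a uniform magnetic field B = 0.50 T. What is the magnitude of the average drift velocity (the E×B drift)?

v_d ≈ 280 m/s

The E×B drift speed is v_d = E/B.
v_d = 140/0.50 = 280 m/s.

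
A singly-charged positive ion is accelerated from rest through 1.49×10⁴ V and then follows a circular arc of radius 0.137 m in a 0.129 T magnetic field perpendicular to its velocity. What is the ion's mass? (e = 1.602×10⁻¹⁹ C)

Combine |q|V = ½mv² and r = mv/(|q|B): eliminate v to get m = qB²r²/(2V).
m = (1.602×10⁻¹⁹)(0.129)²(0.137)²/(2·1.49×10⁴) ≈ 1.68×10⁻²⁷ kg.

m ≈ 1.68×10⁻²⁷ kg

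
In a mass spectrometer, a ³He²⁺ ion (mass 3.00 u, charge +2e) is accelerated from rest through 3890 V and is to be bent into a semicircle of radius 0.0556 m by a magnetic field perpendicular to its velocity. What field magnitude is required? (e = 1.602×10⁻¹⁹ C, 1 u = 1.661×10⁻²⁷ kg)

B ≈ 0.198 T

v = √(2|q|V/m) = √(2·3.204×10⁻¹⁹·3890/4.983×10⁻²⁷) ≈ 7.073×10⁵ m/s.
B = mv/(|q|r) = (4.983×10⁻²⁷)(7.073×10⁵)/((3.204×10⁻¹⁹)(0.0556)) ≈ 0.198 T.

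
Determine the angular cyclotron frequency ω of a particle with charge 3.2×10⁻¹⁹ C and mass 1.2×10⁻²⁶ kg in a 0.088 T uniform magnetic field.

ω = |q|B/m.
ω = (3.2×10⁻¹⁹)(0.088)/1.2×10⁻²⁶ ≈ 2.3×10⁶ rad/s.

ω ≈ 2.3×10⁶ rad/s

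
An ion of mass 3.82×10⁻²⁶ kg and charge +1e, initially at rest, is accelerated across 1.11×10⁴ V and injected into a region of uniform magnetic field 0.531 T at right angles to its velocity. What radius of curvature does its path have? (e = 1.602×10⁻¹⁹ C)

Acceleration: |q|V = ½mv² ⇒ v = √(2|q|V/m) = √(2·1.602×10⁻¹⁹·1.11×10⁴/3.82×10⁻²⁶) ≈ 3.051×10⁵ m/s.
In the field: r = mv/(|q|B) = (3.82×10⁻²⁶)(3.051×10⁵)/((1.602×10⁻¹⁹)(0.531)) ≈ 0.137 m.

r ≈ 0.137 m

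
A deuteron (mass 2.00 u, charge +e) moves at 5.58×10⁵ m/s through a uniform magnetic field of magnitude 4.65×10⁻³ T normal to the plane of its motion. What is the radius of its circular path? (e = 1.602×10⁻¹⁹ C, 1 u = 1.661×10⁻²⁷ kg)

The magnetic force provides the centripetal force: |q|vB = mv²/r.
r = mv/(|q|B) = (3.322×10⁻²⁷)(5.58×10⁵)/((1.602×10⁻¹⁹)(4.65×10⁻³)) ≈ 2.49 m.

r ≈ 2.49 m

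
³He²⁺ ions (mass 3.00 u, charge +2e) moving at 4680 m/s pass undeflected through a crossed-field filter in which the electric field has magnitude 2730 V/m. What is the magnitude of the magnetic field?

B = 0.583 T

Balance of forces in the selector: qE = qvB ⇒ B = E/v.
B = 2730/4680 = 0.583 T.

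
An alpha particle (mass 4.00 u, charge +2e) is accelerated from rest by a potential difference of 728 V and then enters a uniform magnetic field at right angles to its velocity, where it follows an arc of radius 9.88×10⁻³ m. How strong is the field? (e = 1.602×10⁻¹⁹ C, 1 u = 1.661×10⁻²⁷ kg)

v = √(2|q|V/m) = √(2·3.204×10⁻¹⁹·728/6.644×10⁻²⁷) ≈ 2.650×10⁵ m/s.
B = mv/(|q|r) = (6.644×10⁻²⁷)(2.650×10⁵)/((3.204×10⁻¹⁹)(9.88×10⁻³)) ≈ 0.556 T.

B ≈ 0.556 T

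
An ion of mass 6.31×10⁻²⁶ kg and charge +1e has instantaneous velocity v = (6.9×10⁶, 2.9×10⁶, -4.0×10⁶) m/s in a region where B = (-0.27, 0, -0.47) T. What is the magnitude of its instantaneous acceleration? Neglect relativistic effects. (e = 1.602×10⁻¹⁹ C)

v×B = (-1.36×10⁶, 4.32×10⁶, 7.83×10⁵) N/C.
F = q v×B = (1.602×10⁻¹⁹ C)·(-1.36×10⁶, 4.32×10⁶, 7.83×10⁵) = (-2.18×10⁻¹³, 6.93×10⁻¹³, 1.25×10⁻¹³) N.
|a| = |F|/m = 7.369×10⁻¹³/6.31×10⁻²⁶ ≈ 1.17×10¹³ m/s².

|a| ≈ 1.17×10¹³ m/s²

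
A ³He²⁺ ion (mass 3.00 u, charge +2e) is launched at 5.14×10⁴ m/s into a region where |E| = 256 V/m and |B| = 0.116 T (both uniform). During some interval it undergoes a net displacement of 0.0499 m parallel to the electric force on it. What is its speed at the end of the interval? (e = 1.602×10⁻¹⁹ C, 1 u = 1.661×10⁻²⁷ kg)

B does no work; ΔKE = |q|E d.
½mv_f² = ½mv₀² + |q|Ed = ½(4.983×10⁻²⁷)(5.14×10⁴)² + (3.204×10⁻¹⁹)(256)(0.0499) ≈ 6.582×10⁻¹⁸ J + 4.093×10⁻¹⁸ J ≈ 1.068×10⁻¹⁷ J.
v_f = √(2·1.068×10⁻¹⁷/4.983×10⁻²⁷) ≈ 6.55×10⁴ m/s.

v_f ≈ 6.55×10⁴ m/s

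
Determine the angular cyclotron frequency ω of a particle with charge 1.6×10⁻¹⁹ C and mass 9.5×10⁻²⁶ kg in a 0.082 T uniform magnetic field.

ω ≈ 1.4×10⁵ rad/s

ω = |q|B/m.
ω = (1.6×10⁻¹⁹)(0.082)/9.5×10⁻²⁶ ≈ 1.4×10⁵ rad/s.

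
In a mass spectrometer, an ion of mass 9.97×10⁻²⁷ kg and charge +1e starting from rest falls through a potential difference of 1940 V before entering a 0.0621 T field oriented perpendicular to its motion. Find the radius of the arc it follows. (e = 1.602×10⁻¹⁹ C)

r ≈ 0.250 m

Acceleration: |q|V = ½mv² ⇒ v = √(2|q|V/m) = √(2·1.602×10⁻¹⁹·1940/9.97×10⁻²⁷) ≈ 2.497×10⁵ m/s.
In the field: r = mv/(|q|B) = (9.97×10⁻²⁷)(2.497×10⁵)/((1.602×10⁻¹⁹)(0.0621)) ≈ 0.250 m.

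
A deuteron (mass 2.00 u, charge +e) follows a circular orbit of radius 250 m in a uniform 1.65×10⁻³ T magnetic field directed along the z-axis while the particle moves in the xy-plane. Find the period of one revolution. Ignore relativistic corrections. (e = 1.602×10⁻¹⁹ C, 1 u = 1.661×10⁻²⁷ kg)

The cyclotron period depends only on m, q, B: T = 2πm/(|q|B).
T = 2π(3.322×10⁻²⁷)/((1.602×10⁻¹⁹)(1.65×10⁻³)) ≈ 7.90×10⁻⁵ s.

T ≈ 7.90×10⁻⁵ s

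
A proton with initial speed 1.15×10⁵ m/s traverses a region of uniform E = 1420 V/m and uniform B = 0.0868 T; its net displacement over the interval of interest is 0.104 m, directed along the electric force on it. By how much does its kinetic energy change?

The magnetic force is always ⟂ v and does no work; only the electric force changes KE.
ΔKE = F_E · d = |q|E d = (1.602×10⁻¹⁹)(1420)(0.104) ≈ 2.37×10⁻¹⁷ J.

ΔKE ≈ 2.37×10⁻¹⁷ J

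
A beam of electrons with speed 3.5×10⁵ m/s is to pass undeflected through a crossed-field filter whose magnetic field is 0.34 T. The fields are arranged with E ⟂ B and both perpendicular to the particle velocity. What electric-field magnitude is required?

For straight-line motion qE = qvB, so E = vB.
E = 3.5×10⁵ × 0.34 = 1.2×10⁵ V/m.

E = 1.2×10⁵ V/m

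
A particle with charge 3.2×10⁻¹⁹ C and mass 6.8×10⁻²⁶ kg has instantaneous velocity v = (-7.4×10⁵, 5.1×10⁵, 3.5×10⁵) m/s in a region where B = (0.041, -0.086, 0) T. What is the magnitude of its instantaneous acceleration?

|a| ≈ 2.55×10¹¹ m/s²

v×B = (3.01×10⁴, 1.44×10⁴, 4.27×10⁴) N/C.
F = q v×B = (3.2×10⁻¹⁹ C)·(3.01×10⁴, 1.44×10⁴, 4.27×10⁴) = (9.63×10⁻¹⁵, 4.59×10⁻¹⁵, 1.37×10⁻¹⁴) N.
|a| = |F|/m = 1.734×10⁻¹⁴/6.8×10⁻²⁶ ≈ 2.55×10¹¹ m/s².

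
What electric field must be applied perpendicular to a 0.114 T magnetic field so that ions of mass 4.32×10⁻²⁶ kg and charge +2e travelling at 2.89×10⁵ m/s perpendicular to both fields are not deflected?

E = 3.29×10⁴ V/m

For straight-line motion qE = qvB, so E = vB.
E = 2.89×10⁵ × 0.114 = 3.29×10⁴ V/m.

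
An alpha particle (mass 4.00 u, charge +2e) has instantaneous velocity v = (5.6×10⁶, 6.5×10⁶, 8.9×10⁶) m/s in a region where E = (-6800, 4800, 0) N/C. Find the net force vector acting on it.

Only an electric field acts, so F = qE = (3.204×10⁻¹⁹ C)·(-6800, 4800, 0) = (-2.18×10⁻¹⁵, 1.54×10⁻¹⁵, 0) N.

F ≈ (-2.18×10⁻¹⁵, 1.54×10⁻¹⁵, 0) N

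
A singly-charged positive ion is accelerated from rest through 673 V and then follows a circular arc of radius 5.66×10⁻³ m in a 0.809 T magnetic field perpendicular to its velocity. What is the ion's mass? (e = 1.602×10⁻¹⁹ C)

Combine |q|V = ½mv² and r = mv/(|q|B): eliminate v to get m = qB²r²/(2V).
m = (1.602×10⁻¹⁹)(0.809)²(5.66×10⁻³)²/(2·673) ≈ 2.50×10⁻²⁷ kg.

m ≈ 2.50×10⁻²⁷ kg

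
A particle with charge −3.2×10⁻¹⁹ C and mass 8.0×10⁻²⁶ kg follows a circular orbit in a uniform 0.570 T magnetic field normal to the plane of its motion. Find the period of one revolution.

The cyclotron period depends only on m, q, B: T = 2πm/(|q|B).
T = 2π(8.0×10⁻²⁶)/((3.2×10⁻¹⁹)(0.570)) ≈ 2.76×10⁻⁶ s.

T ≈ 2.76×10⁻⁶ s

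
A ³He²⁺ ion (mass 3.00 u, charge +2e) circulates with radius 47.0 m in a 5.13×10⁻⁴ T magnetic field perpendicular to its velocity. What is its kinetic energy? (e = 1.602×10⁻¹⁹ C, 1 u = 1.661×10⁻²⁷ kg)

v = |q|Br/m, then KE = ½mv² = (qBr)²/(2m).
v = (3.204×10⁻¹⁹)(5.13×10⁻⁴)(47.0)/4.983×10⁻²⁷ ≈ 1.550×10⁶ m/s.
KE = ½(4.983×10⁻²⁷)(1.550×10⁶)² ≈ 5.99×10⁻¹⁵ J.

KE ≈ 5.99×10⁻¹⁵ J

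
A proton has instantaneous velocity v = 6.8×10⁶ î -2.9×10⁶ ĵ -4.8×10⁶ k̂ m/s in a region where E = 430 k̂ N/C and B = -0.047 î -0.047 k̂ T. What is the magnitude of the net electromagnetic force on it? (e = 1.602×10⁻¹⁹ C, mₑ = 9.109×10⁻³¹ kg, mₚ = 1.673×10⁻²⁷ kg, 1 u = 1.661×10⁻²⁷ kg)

v×B = (1.36×10⁵, 5.45×10⁵, -1.36×10⁵) N/C.
E + v×B = (1.36×10⁵, 5.45×10⁵, -1.36×10⁵) N/C.
F = q(E + v×B) = (1.602×10⁻¹⁹ C)·(1.36×10⁵, 5.45×10⁵, -1.36×10⁵) = (2.18×10⁻¹⁴, 8.73×10⁻¹⁴, -2.18×10⁻¹⁴) N.
|F| = 9.26×10⁻¹⁴ N.

|F| ≈ 9.26×10⁻¹⁴ N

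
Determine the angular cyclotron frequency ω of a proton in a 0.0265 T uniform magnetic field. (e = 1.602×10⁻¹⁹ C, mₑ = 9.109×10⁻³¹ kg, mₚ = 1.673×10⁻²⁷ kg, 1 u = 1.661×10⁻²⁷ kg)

ω ≈ 2.54×10⁶ rad/s

ω = |q|B/m.
ω = (1.602×10⁻¹⁹)(0.0265)/1.673×10⁻²⁷ ≈ 2.54×10⁶ rad/s.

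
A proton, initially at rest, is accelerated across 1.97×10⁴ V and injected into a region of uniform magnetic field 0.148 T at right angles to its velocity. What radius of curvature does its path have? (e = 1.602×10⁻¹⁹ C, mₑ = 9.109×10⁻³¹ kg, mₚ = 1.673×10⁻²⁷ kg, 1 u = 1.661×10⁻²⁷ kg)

Acceleration: |q|V = ½mv² ⇒ v = √(2|q|V/m) = √(2·1.602×10⁻¹⁹·1.97×10⁴/1.673×10⁻²⁷) ≈ 1.942×10⁶ m/s.
In the field: r = mv/(|q|B) = (1.673×10⁻²⁷)(1.942×10⁶)/((1.602×10⁻¹⁹)(0.148)) ≈ 0.137 m.

r ≈ 0.137 m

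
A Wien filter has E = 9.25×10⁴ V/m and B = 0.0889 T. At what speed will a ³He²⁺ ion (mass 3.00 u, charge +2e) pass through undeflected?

For undeflected motion the electric and magnetic forces balance: qE = qvB.
v = E/B = 9.25×10⁴/0.0889 = 1.04×10⁶ m/s.
The result is independent of the particle's charge and mass.

v = 1.04×10⁶ m/s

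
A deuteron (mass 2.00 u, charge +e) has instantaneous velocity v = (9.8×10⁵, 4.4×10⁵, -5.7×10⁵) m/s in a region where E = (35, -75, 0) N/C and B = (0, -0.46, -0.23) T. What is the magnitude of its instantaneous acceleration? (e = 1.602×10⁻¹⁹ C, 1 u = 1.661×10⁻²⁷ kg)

v×B = (-3.63×10⁵, 2.25×10⁵, -4.51×10⁵) N/C.
E + v×B = (-3.63×10⁵, 2.25×10⁵, -4.51×10⁵) N/C.
F = q(E + v×B) = (1.602×10⁻¹⁹ C)·(-3.63×10⁵, 2.25×10⁵, -4.51×10⁵) = (-5.82×10⁻¹⁴, 3.61×10⁻¹⁴, -7.22×10⁻¹⁴) N.
|a| = |F|/m = 9.953×10⁻¹⁴/3.322×10⁻²⁷ ≈ 3.00×10¹³ m/s².

|a| ≈ 3.00×10¹³ m/s²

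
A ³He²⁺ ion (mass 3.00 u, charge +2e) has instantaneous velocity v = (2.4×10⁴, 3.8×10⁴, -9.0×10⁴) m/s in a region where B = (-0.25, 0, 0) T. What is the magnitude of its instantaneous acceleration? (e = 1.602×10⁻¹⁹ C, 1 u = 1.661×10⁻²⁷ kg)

|a| ≈ 1.57×10¹² m/s²

v×B = (0, 2.25×10⁴, 9500) N/C.
F = q v×B = (3.204×10⁻¹⁹ C)·(0, 2.25×10⁴, 9500) = (0, 7.21×10⁻¹⁵, 3.04×10⁻¹⁵) N.
|a| = |F|/m = 7.825×10⁻¹⁵/4.983×10⁻²⁷ ≈ 1.57×10¹² m/s².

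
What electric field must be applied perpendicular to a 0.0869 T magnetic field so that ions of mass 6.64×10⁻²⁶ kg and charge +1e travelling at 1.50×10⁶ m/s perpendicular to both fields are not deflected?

For straight-line motion qE = qvB, so E = vB.
E = 1.50×10⁶ × 0.0869 = 1.30×10⁵ V/m.

E = 1.30×10⁵ V/m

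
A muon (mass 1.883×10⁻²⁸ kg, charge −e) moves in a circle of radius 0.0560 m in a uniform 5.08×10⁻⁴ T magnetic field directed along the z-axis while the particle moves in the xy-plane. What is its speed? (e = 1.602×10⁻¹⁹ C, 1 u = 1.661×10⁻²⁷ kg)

From |q|vB = mv²/r, v = |q|Br/m.
v = (1.602×10⁻¹⁹)(5.08×10⁻⁴)(0.0560)/1.883×10⁻²⁸ ≈ 2.42×10⁴ m/s.

v ≈ 2.42×10⁴ m/s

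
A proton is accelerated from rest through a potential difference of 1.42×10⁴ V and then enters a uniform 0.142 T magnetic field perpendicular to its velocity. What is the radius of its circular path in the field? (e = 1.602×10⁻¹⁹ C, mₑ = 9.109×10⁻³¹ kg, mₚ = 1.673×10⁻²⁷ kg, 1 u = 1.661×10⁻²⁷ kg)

Acceleration: |q|V = ½mv² ⇒ v = √(2|q|V/m) = √(2·1.602×10⁻¹⁹·1.42×10⁴/1.673×10⁻²⁷) ≈ 1.649×10⁶ m/s.
In the field: r = mv/(|q|B) = (1.673×10⁻²⁷)(1.649×10⁶)/((1.602×10⁻¹⁹)(0.142)) ≈ 0.121 m.

r ≈ 0.121 m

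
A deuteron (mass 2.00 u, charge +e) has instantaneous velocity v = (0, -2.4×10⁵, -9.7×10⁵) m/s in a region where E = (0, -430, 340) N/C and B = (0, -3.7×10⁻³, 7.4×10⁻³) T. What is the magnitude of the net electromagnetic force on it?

|F| ≈ 8.64×10⁻¹⁶ N

v×B = (-5360, 0, 0) N/C.
E + v×B = (-5360, -430, 340) N/C.
F = q(E + v×B) = (1.602×10⁻¹⁹ C)·(-5360, -430, 340) = (-8.59×10⁻¹⁶, -6.89×10⁻¹⁷, 5.45×10⁻¹⁷) N.
|F| = 8.64×10⁻¹⁶ N.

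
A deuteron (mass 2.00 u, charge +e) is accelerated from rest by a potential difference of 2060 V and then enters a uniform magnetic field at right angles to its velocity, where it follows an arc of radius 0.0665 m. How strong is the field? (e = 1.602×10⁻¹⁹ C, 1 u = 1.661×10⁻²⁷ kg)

v = √(2|q|V/m) = √(2·1.602×10⁻¹⁹·2060/3.322×10⁻²⁷) ≈ 4.457×10⁵ m/s.
B = mv/(|q|r) = (3.322×10⁻²⁷)(4.457×10⁵)/((1.602×10⁻¹⁹)(0.0665)) ≈ 0.139 T.

B ≈ 0.139 T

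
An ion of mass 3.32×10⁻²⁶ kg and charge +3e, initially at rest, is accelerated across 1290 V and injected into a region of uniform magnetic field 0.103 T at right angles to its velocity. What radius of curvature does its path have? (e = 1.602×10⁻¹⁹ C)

Acceleration: |q|V = ½mv² ⇒ v = √(2|q|V/m) = √(2·4.806×10⁻¹⁹·1290/3.32×10⁻²⁶) ≈ 1.933×10⁵ m/s.
In the field: r = mv/(|q|B) = (3.32×10⁻²⁶)(1.933×10⁵)/((4.806×10⁻¹⁹)(0.103)) ≈ 0.130 m.

r ≈ 0.130 m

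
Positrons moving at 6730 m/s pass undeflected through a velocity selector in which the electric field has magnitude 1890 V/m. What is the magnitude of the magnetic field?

Balance of forces in the selector: qE = qvB ⇒ B = E/v.
B = 1890/6730 = 0.281 T.

B = 0.281 T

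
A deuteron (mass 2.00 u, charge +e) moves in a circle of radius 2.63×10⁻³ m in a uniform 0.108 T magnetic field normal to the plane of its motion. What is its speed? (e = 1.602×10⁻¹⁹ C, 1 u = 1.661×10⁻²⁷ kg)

v ≈ 1.37×10⁴ m/s

From |q|vB = mv²/r, v = |q|Br/m.
v = (1.602×10⁻¹⁹)(0.108)(2.63×10⁻³)/3.322×10⁻²⁷ ≈ 1.37×10⁴ m/s.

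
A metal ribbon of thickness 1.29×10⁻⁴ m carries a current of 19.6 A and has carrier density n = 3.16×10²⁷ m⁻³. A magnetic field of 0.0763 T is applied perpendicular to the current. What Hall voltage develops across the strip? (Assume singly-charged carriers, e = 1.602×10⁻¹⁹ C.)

V_H = IB/(n e t).
V_H = (19.6)(0.0763)/((3.16×10²⁷)(1.602×10⁻¹⁹)(1.29×10⁻⁴)) ≈ 2.29×10⁻⁵ V.

V_H ≈ 2.29×10⁻⁵ V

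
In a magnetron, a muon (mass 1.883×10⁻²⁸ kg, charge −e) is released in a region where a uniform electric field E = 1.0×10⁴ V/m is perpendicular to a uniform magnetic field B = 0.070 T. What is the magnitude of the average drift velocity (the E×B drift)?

The E×B drift speed is v_d = E/B.
v_d = 1.0×10⁴/0.070 = 1.4×10⁵ m/s.

v_d ≈ 1.4×10⁵ m/s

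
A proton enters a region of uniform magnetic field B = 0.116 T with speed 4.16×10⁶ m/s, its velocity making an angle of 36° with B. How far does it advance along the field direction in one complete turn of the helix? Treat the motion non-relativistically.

p ≈ 1.90 m

v∥ = v cosθ = 4.16×10⁶·cos36° ≈ 3.366×10⁶ m/s.
T = 2πm/(|q|B) = 2π(1.673×10⁻²⁷)/((1.602×10⁻¹⁹)(0.116)) ≈ 5.657×10⁻⁷ s.
pitch = v∥ T = (3.366×10⁶)(5.657×10⁻⁷) ≈ 1.90 m.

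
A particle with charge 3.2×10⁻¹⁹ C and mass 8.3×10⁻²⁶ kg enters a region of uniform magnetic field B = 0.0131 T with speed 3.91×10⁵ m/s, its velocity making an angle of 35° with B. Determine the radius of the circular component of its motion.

r ≈ 4.44 m

v⊥ = v sinθ = 3.91×10⁵·sin35° ≈ 2.243×10⁵ m/s.
r = m v⊥/(|q|B) = (8.3×10⁻²⁶)(2.243×10⁵)/((3.2×10⁻¹⁹)(0.0131)) ≈ 4.44 m.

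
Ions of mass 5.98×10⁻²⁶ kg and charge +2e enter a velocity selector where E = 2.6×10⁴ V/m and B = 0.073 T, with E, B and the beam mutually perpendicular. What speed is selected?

v = 3.6×10⁵ m/s

Zero net Lorentz force requires |qE| = |q v×B|, i.e. E = vB.
v = E/B = 2.6×10⁴/0.073 = 3.6×10⁵ m/s.
The result is independent of the particle's charge and mass.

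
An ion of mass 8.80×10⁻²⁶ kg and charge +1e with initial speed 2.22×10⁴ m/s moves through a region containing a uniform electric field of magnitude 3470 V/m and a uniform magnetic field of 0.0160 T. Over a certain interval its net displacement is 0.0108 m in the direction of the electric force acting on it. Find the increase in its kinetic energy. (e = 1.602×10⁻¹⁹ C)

The magnetic force is always ⟂ v and does no work; only the electric force changes KE.
ΔKE = F_E · d = |q|E d = (1.602×10⁻¹⁹)(3470)(0.0108) ≈ 6.00×10⁻¹⁸ J.

ΔKE ≈ 6.00×10⁻¹⁸ J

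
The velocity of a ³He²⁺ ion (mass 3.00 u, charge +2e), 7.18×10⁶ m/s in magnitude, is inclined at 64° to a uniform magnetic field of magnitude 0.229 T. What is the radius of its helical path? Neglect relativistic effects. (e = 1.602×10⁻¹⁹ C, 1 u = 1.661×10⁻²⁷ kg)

r ≈ 0.438 m

v⊥ = v sinθ = 7.18×10⁶·sin64° ≈ 6.453×10⁶ m/s.
r = m v⊥/(|q|B) = (4.983×10⁻²⁷)(6.453×10⁶)/((3.204×10⁻¹⁹)(0.229)) ≈ 0.438 m.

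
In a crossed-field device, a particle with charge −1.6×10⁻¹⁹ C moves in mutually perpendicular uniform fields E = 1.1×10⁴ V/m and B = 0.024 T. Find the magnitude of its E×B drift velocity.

The steady drift has the magnetic force balancing the electric force, so v_d = E/B.
v_d = 1.1×10⁴/0.024 = 4.6×10⁵ m/s.

v_d ≈ 4.6×10⁵ m/s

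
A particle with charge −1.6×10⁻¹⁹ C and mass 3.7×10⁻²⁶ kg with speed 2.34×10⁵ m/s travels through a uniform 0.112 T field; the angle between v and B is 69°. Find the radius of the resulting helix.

v⊥ = v sinθ = 2.34×10⁵·sin69° ≈ 2.185×10⁵ m/s.
r = m v⊥/(|q|B) = (3.7×10⁻²⁶)(2.185×10⁵)/((1.6×10⁻¹⁹)(0.112)) ≈ 0.451 m.

r ≈ 0.451 m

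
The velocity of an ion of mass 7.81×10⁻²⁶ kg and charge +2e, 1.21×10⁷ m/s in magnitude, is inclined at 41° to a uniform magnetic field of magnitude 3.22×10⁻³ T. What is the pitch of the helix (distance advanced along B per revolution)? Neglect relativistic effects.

p ≈ 4340 m

v∥ = v cosθ = 1.21×10⁷·cos41° ≈ 9.132×10⁶ m/s.
T = 2πm/(|q|B) = 2π(7.81×10⁻²⁶)/((3.204×10⁻¹⁹)(3.22×10⁻³)) ≈ 4.756×10⁻⁴ s.
pitch = v∥ T = (9.132×10⁶)(4.756×10⁻⁴) ≈ 4340 m.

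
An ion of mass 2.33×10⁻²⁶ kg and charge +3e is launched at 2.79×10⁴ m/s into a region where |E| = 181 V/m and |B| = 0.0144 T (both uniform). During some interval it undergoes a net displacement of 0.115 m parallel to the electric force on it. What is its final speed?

B does no work; ΔKE = |q|E d.
½mv_f² = ½mv₀² + |q|Ed = ½(2.33×10⁻²⁶)(2.79×10⁴)² + (4.806×10⁻¹⁹)(181)(0.115) ≈ 9.068×10⁻¹⁸ J + 1.000×10⁻¹⁷ J ≈ 1.907×10⁻¹⁷ J.
v_f = √(2·1.907×10⁻¹⁷/2.33×10⁻²⁶) ≈ 4.05×10⁴ m/s.

v_f ≈ 4.05×10⁴ m/s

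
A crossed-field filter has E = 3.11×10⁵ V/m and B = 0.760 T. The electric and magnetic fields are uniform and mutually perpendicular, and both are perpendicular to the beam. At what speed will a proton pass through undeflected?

v = 4.09×10⁵ m/s

For undeflected motion the electric and magnetic forces balance: qE = qvB.
v = E/B = 3.11×10⁵/0.760 = 4.09×10⁵ m/s.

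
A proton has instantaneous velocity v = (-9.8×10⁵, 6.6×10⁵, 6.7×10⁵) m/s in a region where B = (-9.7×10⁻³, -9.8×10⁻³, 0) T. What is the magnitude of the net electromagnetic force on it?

v×B = (6570, -6500, 1.60×10⁴) N/C.
F = q v×B = (1.602×10⁻¹⁹ C)·(6570, -6500, 1.60×10⁴) = (1.05×10⁻¹⁵, -1.04×10⁻¹⁵, 2.56×10⁻¹⁵) N.
|F| = 2.96×10⁻¹⁵ N.

|F| ≈ 2.96×10⁻¹⁵ N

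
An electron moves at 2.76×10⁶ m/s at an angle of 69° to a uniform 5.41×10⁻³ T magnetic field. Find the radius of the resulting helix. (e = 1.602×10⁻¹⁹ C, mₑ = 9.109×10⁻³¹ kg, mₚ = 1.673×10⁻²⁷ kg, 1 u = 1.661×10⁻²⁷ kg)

v⊥ = v sinθ = 2.76×10⁶·sin69° ≈ 2.577×10⁶ m/s.
r = m v⊥/(|q|B) = (9.109×10⁻³¹)(2.577×10⁶)/((1.602×10⁻¹⁹)(5.41×10⁻³)) ≈ 2.71×10⁻³ m.

r ≈ 2.71×10⁻³ m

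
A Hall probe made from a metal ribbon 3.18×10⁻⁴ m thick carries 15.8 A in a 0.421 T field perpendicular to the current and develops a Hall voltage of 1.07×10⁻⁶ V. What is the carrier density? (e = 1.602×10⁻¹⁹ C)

From V_H = IB/(n e t), n = IB/(V_H e t).
n = (15.8)(0.421)/((1.07×10⁻⁶)(1.602×10⁻¹⁹)(3.18×10⁻⁴)) ≈ 1.22×10²⁹ m⁻³.

n ≈ 1.22×10²⁹ m⁻³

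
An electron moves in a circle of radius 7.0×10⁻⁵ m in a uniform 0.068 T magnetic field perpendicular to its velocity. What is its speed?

v ≈ 8.4×10⁵ m/s

From |q|vB = mv²/r, v = |q|Br/m.
v = (1.602×10⁻¹⁹)(0.068)(7.0×10⁻⁵)/9.109×10⁻³¹ ≈ 8.4×10⁵ m/s.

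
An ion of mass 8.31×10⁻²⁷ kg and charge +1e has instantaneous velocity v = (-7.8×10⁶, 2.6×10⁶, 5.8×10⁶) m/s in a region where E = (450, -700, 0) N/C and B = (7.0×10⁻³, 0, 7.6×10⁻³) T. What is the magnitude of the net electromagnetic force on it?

v×B = (1.98×10⁴, 9.99×10⁴, -1.82×10⁴) N/C.
E + v×B = (2.02×10⁴, 9.92×10⁴, -1.82×10⁴) N/C.
F = q(E + v×B) = (1.602×10⁻¹⁹ C)·(2.02×10⁴, 9.92×10⁴, -1.82×10⁴) = (3.24×10⁻¹⁵, 1.59×10⁻¹⁴, -2.92×10⁻¹⁵) N.
|F| = 1.65×10⁻¹⁴ N.

|F| ≈ 1.65×10⁻¹⁴ N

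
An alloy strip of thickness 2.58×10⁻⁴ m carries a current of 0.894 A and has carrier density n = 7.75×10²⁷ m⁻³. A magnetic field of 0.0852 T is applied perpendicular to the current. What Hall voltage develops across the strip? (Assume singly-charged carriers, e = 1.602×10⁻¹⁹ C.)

V_H = IB/(n e t).
V_H = (0.894)(0.0852)/((7.75×10²⁷)(1.602×10⁻¹⁹)(2.58×10⁻⁴)) ≈ 2.38×10⁻⁷ V.

V_H ≈ 2.38×10⁻⁷ V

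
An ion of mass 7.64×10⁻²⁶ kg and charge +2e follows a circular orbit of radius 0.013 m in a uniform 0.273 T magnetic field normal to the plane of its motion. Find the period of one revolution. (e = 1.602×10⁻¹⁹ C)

T ≈ 5.49×10⁻⁶ s

The cyclotron period depends only on m, q, B: T = 2πm/(|q|B).
T = 2π(7.64×10⁻²⁶)/((3.204×10⁻¹⁹)(0.273)) ≈ 5.49×10⁻⁶ s.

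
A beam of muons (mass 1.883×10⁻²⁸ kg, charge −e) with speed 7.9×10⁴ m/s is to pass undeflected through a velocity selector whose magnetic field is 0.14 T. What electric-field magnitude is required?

For straight-line motion qE = qvB, so E = vB.
E = 7.9×10⁴ × 0.14 = 1.1×10⁴ V/m.

E = 1.1×10⁴ V/m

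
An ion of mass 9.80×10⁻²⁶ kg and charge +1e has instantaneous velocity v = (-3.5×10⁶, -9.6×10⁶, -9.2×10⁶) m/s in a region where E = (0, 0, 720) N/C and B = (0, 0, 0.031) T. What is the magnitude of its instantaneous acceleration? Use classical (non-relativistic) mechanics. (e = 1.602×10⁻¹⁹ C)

|a| ≈ 5.18×10¹¹ m/s²

v×B = (-2.98×10⁵, 1.08×10⁵, 0) N/C.
E + v×B = (-2.98×10⁵, 1.08×10⁵, 720) N/C.
F = q(E + v×B) = (1.602×10⁻¹⁹ C)·(-2.98×10⁵, 1.08×10⁵, 720) = (-4.77×10⁻¹⁴, 1.74×10⁻¹⁴, 1.15×10⁻¹⁶) N.
|a| = |F|/m = 5.075×10⁻¹⁴/9.80×10⁻²⁶ ≈ 5.18×10¹¹ m/s².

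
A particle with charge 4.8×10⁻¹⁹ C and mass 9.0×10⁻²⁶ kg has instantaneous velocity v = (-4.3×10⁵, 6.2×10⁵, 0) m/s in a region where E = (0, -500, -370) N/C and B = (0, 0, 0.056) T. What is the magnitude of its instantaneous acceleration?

|a| ≈ 2.24×10¹¹ m/s²

v×B = (3.47×10⁴, 2.41×10⁴, 0) N/C.
E + v×B = (3.47×10⁴, 2.36×10⁴, -370) N/C.
F = q(E + v×B) = (4.8×10⁻¹⁹ C)·(3.47×10⁴, 2.36×10⁴, -370) = (1.67×10⁻¹⁴, 1.13×10⁻¹⁴, -1.78×10⁻¹⁶) N.
|a| = |F|/m = 2.015×10⁻¹⁴/9.0×10⁻²⁶ ≈ 2.24×10¹¹ m/s².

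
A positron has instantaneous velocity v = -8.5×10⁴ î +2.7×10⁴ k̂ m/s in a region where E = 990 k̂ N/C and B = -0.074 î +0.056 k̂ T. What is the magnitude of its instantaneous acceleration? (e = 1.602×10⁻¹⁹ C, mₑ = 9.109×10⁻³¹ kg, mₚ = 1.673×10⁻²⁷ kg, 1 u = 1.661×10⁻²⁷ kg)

|a| ≈ 5.16×10¹⁴ m/s²

v×B = (0, 2760, 0) N/C.
E + v×B = (0, 2760, 990) N/C.
F = q(E + v×B) = (1.602×10⁻¹⁹ C)·(0, 2760, 990) = (0, 4.42×10⁻¹⁶, 1.59×10⁻¹⁶) N.
|a| = |F|/m = 4.700×10⁻¹⁶/9.109×10⁻³¹ ≈ 5.16×10¹⁴ m/s².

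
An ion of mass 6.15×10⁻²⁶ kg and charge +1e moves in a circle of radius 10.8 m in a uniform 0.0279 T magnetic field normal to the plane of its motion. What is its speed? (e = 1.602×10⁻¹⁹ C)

From |q|vB = mv²/r, v = |q|Br/m.
v = (1.602×10⁻¹⁹)(0.0279)(10.8)/6.15×10⁻²⁶ ≈ 7.85×10⁵ m/s.

v ≈ 7.85×10⁵ m/s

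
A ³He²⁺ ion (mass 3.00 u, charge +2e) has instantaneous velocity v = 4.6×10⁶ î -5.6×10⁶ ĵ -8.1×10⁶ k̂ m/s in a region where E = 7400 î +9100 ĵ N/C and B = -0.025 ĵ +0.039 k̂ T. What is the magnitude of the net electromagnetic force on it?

v×B = (-4.21×10⁵, -1.79×10⁵, -1.15×10⁵) N/C.
E + v×B = (-4.14×10⁵, -1.70×10⁵, -1.15×10⁵) N/C.
F = q(E + v×B) = (3.204×10⁻¹⁹ C)·(-4.14×10⁵, -1.70×10⁵, -1.15×10⁵) = (-1.32×10⁻¹³, -5.46×10⁻¹⁴, -3.68×10⁻¹⁴) N.
|F| = 1.48×10⁻¹³ N.

|F| ≈ 1.48×10⁻¹³ N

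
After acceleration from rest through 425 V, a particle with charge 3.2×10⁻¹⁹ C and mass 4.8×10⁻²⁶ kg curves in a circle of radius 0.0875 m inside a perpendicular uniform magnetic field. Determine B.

v = √(2|q|V/m) = √(2·3.2×10⁻¹⁹·425/4.8×10⁻²⁶) ≈ 7.528×10⁴ m/s.
B = mv/(|q|r) = (4.8×10⁻²⁶)(7.528×10⁴)/((3.2×10⁻¹⁹)(0.0875)) ≈ 0.129 T.

B ≈ 0.129 T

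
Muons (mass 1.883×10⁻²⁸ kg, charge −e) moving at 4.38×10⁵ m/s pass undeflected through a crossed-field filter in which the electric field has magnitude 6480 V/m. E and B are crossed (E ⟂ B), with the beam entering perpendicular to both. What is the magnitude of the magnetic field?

B = 0.0148 T

Balance of forces in the selector: qE = qvB ⇒ B = E/v.
B = 6480/4.38×10⁵ = 0.0148 T.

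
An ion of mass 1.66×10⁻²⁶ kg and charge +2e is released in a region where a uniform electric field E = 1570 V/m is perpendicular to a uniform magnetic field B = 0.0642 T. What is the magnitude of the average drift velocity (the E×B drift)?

The steady drift has the magnetic force balancing the electric force, so v_d = E/B.
v_d = 1570/0.0642 = 2.45×10⁴ m/s.

v_d ≈ 2.45×10⁴ m/s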